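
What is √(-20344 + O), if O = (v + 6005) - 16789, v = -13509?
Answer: I*√44637 ≈ 211.27*I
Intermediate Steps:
O = -24293 (O = (-13509 + 6005) - 16789 = -7504 - 16789 = -24293)
√(-20344 + O) = √(-20344 - 24293) = √(-44637) = I*√44637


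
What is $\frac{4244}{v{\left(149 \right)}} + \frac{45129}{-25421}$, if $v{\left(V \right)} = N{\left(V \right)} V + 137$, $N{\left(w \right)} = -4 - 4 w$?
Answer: $- \frac{4136236651}{2269154723} \approx -1.8228$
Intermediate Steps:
$v{\left(V \right)} = 137 + V \left(-4 - 4 V\right)$ ($v{\left(V \right)} = \left(-4 - 4 V\right) V + 137 = V \left(-4 - 4 V\right) + 137 = 137 + V \left(-4 - 4 V\right)$)
$\frac{4244}{v{\left(149 \right)}} + \frac{45129}{-25421} = \frac{4244}{137 - 596 \left(1 + 149\right)} + \frac{45129}{-25421} = \frac{4244}{137 - 596 \cdot 150} + 45129 \left(- \frac{1}{25421}\right) = \frac{4244}{137 - 89400} - \frac{45129}{25421} = \frac{4244}{-89263} - \frac{45129}{25421} = 4244 \left(- \frac{1}{89263}\right) - \frac{45129}{25421} = - \frac{4244}{89263} - \frac{45129}{25421} = - \frac{4136236651}{2269154723}$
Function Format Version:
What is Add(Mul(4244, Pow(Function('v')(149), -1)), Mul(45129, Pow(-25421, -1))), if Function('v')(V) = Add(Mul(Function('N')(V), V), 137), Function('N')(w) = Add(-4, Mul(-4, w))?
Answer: Rational(-4136236651, 2269154723) ≈ -1.8228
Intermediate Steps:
Function('v')(V) = Add(137, Mul(V, Add(-4, Mul(-4, V)))) (Function('v')(V) = Add(Mul(Add(-4, Mul(-4, V)), V), 137) = Add(Mul(V, Add(-4, Mul(-4, V))), 137) = Add(137, Mul(V, Add(-4, Mul(-4, V)))))
Add(Mul(4244, Pow(Function('v')(149), -1)), Mul(45129, Pow(-25421, -1))) = Add(Mul(4244, Pow(Add(137, Mul(-4, 149, Add(1, 149))), -1)), Mul(45129, Pow(-25421, -1))) = Add(Mul(4244, Pow(Add(137, Mul(-4, 149, 150)), -1)), Mul(45129, Rational(-1, 25421))) = Add(Mul(4244, Pow(Add(137, -89400), -1)), Rational(-45129, 25421)) = Add(Mul(4244, Pow(-89263, -1)), Rational(-45129, 25421)) = Add(Mul(4244, Rational(-1, 89263)), Rational(-45129, 25421)) = Add(Rational(-4244, 89263), Rational(-45129, 25421)) = Rational(-4136236651, 2269154723)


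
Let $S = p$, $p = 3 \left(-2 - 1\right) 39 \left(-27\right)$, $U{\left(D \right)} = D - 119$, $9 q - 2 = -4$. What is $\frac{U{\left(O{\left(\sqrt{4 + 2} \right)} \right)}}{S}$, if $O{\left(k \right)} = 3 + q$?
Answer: $- \frac{1046}{85293} \approx -0.012264$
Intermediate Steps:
$q = - \frac{2}{9}$ ($q = \frac{2}{9} + \frac{1}{9} \left(-4\right) = \frac{2}{9} - \frac{4}{9} = - \frac{2}{9} \approx -0.22222$)
$O{\left(k \right)} = \frac{25}{9}$ ($O{\left(k \right)} = 3 - \frac{2}{9} = \frac{25}{9}$)
$U{\left(D \right)} = -119 + D$ ($U{\left(D \right)} = D - 119 = -119 + D$)
$p = 9477$ ($p = 3 \left(-3\right) 39 \left(-27\right) = \left(-9\right) 39 \left(-27\right) = \left(-351\right) \left(-27\right) = 9477$)
$S = 9477$
$\frac{U{\left(O{\left(\sqrt{4 + 2} \right)} \right)}}{S} = \frac{-119 + \frac{25}{9}}{9477} = \left(- \frac{1046}{9}\right) \frac{1}{9477} = - \frac{1046}{85293}$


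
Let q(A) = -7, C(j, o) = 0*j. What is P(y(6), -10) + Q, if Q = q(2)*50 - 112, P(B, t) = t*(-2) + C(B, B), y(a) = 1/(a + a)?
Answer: -442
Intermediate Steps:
C(j, o) = 0
y(a) = 1/(2*a)
P(B, t) = -2*t (P(B, t) = t*(-2) + 0 = -2*t + 0 = -2*t)
Q = -462 (Q = -7*50 - 112 = -350 - 112 = -462)
P(y(6), -10) + Q = -2*(-10) - 462 = 20 - 462 = -442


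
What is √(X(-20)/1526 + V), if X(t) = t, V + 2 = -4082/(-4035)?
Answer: I*√9492244783770/3078705 ≈ 1.0007*I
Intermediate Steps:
V = -3988/4035 (V = -2 - 4082/(-4035) = -2 - 4082*(-1/4035) = -2 + 4082/4035 = -3988/4035 ≈ -0.98835)
√(X(-20)/1526 + V) = √(-20/1526 - 3988/4035) = √(-20*1/1526 - 3988/4035) = √(-10/763 - 3988/4035) = √(-3083194/3078705) = I*√9492244783770/3078705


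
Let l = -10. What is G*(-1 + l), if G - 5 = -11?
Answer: 66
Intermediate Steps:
G = -6 (G = 5 - 11 = -6)
G*(-1 + l) = -6*(-1 - 10) = -6*(-11) = 66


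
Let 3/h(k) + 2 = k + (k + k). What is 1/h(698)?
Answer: 2092/3 ≈ 697.33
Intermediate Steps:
h(k) = 3/(-2 + 3*k) (h(k) = 3/(-2 + (k + (k + k))) = 3/(-2 + (k + 2*k)) = 3/(-2 + 3*k))
1/h(698) = 1/(3/(-2 + 3*698)) = 1/(3/(-2 + 2094)) = 1/(3/2092) = 2092/3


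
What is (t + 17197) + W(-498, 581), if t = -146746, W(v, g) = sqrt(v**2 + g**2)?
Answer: -129549 + 83*sqrt(85) ≈ -1.2878e+5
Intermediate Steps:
W(v, g) = sqrt(g**2 + v**2)
(t + 17197) + W(-498, 581) = (-146746 + 17197) + sqrt(581**2 + (-498)**2) = -129549 + sqrt(337561 + 248004) = -129549 + sqrt(585565) = -129549 + 83*sqrt(85)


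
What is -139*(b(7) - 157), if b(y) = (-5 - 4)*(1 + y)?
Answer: 31831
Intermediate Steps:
b(y) = -9 - 9*y (b(y) = -9*(1 + y) = -9 - 9*y)
-139*(b(7) - 157) = -139*((-9 - 9*7) - 157) = -139*((-9 - 63) - 157) = -139*(-72 - 157) = -139*(-229) = 31831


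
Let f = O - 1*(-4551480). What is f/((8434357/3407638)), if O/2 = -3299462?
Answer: -6976947977272/8434357 ≈ -8.2721e+5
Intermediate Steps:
O = -6598924 (O = 2*(-3299462) = -6598924)
f = -2047444 (f = -6598924 - 1*(-4551480) = -6598924 + 4551480 = -2047444)
f/((8434357/3407638)) = -2047444/(8434357/3407638) = -2047444/(8434357*(1/3407638)) = -2047444/8434357/3407638 = -2047444*3407638/8434357 = -6976947977272/8434357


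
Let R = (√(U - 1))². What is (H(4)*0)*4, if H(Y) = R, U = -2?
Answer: 0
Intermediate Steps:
R = -3 (R = (√(-2 - 1))² = (√(-3))² = (I*√3)² = -3)
H(Y) = -3
(H(4)*0)*4 = -3*0*4 = 0*4 = 0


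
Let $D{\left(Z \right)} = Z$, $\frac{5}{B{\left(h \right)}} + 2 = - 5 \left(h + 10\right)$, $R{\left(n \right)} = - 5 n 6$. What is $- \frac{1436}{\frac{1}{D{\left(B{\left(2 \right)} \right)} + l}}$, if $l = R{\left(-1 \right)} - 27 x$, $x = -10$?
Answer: $- \frac{13351210}{31} \approx -4.3068 \cdot 10^{5}$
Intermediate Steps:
$R{\left(n \right)} = - 30 n$
$B{\left(h \right)} = \frac{5}{-52 - 5 h}$ ($B{\left(h \right)} = \frac{5}{-2 - 5 \left(h + 10\right)} = \frac{5}{-2 - 5 \left(10 + h\right)} = \frac{5}{-2 - \left(50 + 5 h\right)} = \frac{5}{-52 - 5 h}$)
$l = 300$ ($l = \left(-30\right) \left(-1\right) - -270 = 30 + 270 = 300$)
$- \frac{1436}{\frac{1}{D{\left(B{\left(2 \right)} \right)} + l}} = - \frac{1436}{\frac{1}{- \frac{5}{52 + 5 \cdot 2} + 300}} = - \frac{1436}{\frac{1}{- \frac{5}{52 + 10} + 300}} = - \frac{1436}{\frac{1}{- \frac{5}{62} + 300}} = - \frac{1436}{\frac{1}{\frac{18595}{62}}} = - \frac{1436}{\frac{62}{18595}} = \left(-1436\right) \frac{18595}{62} = - \frac{13351210}{31}$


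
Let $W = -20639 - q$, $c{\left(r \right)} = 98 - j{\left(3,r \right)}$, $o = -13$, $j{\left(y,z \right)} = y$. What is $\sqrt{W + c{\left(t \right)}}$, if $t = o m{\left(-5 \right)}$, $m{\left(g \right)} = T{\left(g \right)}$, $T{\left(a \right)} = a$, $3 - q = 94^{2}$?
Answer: $7 i \sqrt{239} \approx 108.22 i$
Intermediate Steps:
$q = -8833$ ($q = 3 - 94^{2} = 3 - 8836 = -8833$)
$m{\left(g \right)} = g$
$t = 65$ ($t = \left(-13\right) \left(-5\right) = 65$)
$c{\left(r \right)} = 95$ ($c{\left(r \right)} = 98 - 3 = 95$)
$W = -11806$ ($W = -20639 - -8833 = -20639 + 8833 = -11806$)
$\sqrt{W + c{\left(t \right)}} = \sqrt{-11806 + 95} = \sqrt{-11711} = 7 i \sqrt{239}$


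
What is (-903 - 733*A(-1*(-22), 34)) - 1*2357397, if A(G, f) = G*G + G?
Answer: -2729198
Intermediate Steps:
A(G, f) = G + G² (A(G, f) = G² + G = G + G²)
(-903 - 733*A(-1*(-22), 34)) - 1*2357397 = (-903 - 733*(-1*(-22))*(1 - 1*(-22))) - 1*2357397 = (-903 - 16126*(1 + 22)) - 2357397 = (-903 - 16126*23) - 2357397 = (-903 - 733*506) - 2357397 = (-903 - 370898) - 2357397 = -371801 - 2357397 = -2729198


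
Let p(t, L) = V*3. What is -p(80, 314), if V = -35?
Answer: 105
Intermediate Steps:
p(t, L) = -105 (p(t, L) = -35*3 = -105)
-p(80, 314) = -1*(-105) = 105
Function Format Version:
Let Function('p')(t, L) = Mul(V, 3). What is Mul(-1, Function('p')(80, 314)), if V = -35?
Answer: 105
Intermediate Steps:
Function('p')(t, L) = -105 (Function('p')(t, L) = Mul(-35, 3) = -105)
Mul(-1, Function('p')(80, 314)) = Mul(-1, -105) = 105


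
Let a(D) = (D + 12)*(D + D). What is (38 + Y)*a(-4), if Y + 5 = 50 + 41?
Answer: -7936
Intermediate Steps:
a(D) = 2*D*(12 + D) (a(D) = (12 + D)*(2*D) = 2*D*(12 + D))
Y = 86 (Y = -5 + (50 + 41) = -5 + 91 = 86)
(38 + Y)*a(-4) = (38 + 86)*(2*(-4)*(12 - 4)) = 124*(2*(-4)*8) = 124*(-64) = -7936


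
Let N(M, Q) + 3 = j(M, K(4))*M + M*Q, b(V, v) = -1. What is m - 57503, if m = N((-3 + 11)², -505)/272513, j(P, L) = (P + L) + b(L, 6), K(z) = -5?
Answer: -15670343650/272513 ≈ -57503.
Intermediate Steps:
j(P, L) = -1 + L + P (j(P, L) = (P + L) - 1 = (L + P) - 1 = -1 + L + P)
N(M, Q) = -3 + M*Q + M*(-6 + M) (N(M, Q) = -3 + ((-1 - 5 + M)*M + M*Q) = -3 + ((-6 + M)*M + M*Q) = -3 + (M*(-6 + M) + M*Q) = -3 + (M*Q + M*(-6 + M)) = -3 + M*Q + M*(-6 + M))
m = -28611/272513 (m = (-3 + (-3 + 11)²*(-505) + (-3 + 11)²*(-6 + (-3 + 11)²))/272513 = (-3 + 8²*(-505) + 8²*(-6 + 8²))*(1/272513) = (-3 + 64*(-505) + 64*(-6 + 64))*(1/272513) = (-3 - 32320 + 64*58)*(1/272513) = (-3 - 32320 + 3712)*(1/272513) = -28611*1/272513 = -28611/272513 ≈ -0.10499)
m - 57503 = -28611/272513 - 57503 = -15670343650/272513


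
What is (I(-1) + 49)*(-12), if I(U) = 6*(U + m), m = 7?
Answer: -1020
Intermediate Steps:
I(U) = 42 + 6*U (I(U) = 6*(U + 7) = 6*(7 + U) = 42 + 6*U)
(I(-1) + 49)*(-12) = ((42 + 6*(-1)) + 49)*(-12) = ((42 - 6) + 49)*(-12) = (36 + 49)*(-12) = 85*(-12) = -1020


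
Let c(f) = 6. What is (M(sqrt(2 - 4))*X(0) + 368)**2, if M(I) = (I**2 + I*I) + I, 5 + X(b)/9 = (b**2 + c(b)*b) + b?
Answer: 296254 - 49320*I*sqrt(2) ≈ 2.9625e+5 - 69749.0*I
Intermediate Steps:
X(b) = -45 + 9*b**2 + 63*b (X(b) = -45 + 9*((b**2 + 6*b) + b) = -45 + 9*(b**2 + 7*b) = -45 + (9*b**2 + 63*b) = -45 + 9*b**2 + 63*b)
M(I) = I + 2*I**2 (M(I) = (I**2 + I**2) + I = 2*I**2 + I = I + 2*I**2)
(M(sqrt(2 - 4))*X(0) + 368)**2 = ((sqrt(2 - 4)*(1 + 2*sqrt(2 - 4)))*(-45 + 9*0**2 + 63*0) + 368)**2 = ((sqrt(-2)*(1 + 2*sqrt(-2)))*(-45 + 9*0 + 0) + 368)**2 = (((I*sqrt(2))*(1 + 2*(I*sqrt(2))))*(-45 + 0 + 0) + 368)**2 = (((I*sqrt(2))*(1 + 2*I*sqrt(2)))*(-45) + 368)**2 = ((I*sqrt(2)*(1 + 2*I*sqrt(2)))*(-45) + 368)**2 = (-45*I*sqrt(2)*(1 + 2*I*sqrt(2)) + 368)**2 = (368 - 45*I*sqrt(2)*(1 + 2*I*sqrt(2)))**2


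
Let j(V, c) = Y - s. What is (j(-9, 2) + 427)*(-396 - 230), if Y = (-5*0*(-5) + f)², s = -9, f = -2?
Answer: -275440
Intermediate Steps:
Y = 4 (Y = (-5*0*(-5) - 2)² = (0*(-5) - 2)² = (0 - 2)² = (-2)² = 4)
j(V, c) = 13 (j(V, c) = 4 - 1*(-9) = 4 + 9 = 13)
(j(-9, 2) + 427)*(-396 - 230) = (13 + 427)*(-396 - 230) = 440*(-626) = -275440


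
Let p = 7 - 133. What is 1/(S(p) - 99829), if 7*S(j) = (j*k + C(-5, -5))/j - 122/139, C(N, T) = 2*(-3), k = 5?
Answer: -20433/2039793785 ≈ -1.0017e-5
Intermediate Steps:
C(N, T) = -6
p = -126
S(j) = -122/973 + (-6 + 5*j)/(7*j) (S(j) = ((j*5 - 6)/j - 122/139)/7 = ((5*j - 6)/j - 122*1/139)/7 = ((-6 + 5*j)/j - 122/139)/7 = (-122/139 + (-6 + 5*j)/j)/7 = -122/973 + (-6 + 5*j)/(7*j))
1/(S(p) - 99829) = 1/((3/973)*(-278 + 191*(-126))/(-126) - 99829) = 1/((3/973)*(-1/126)*(-278 - 24066) - 99829) = 1/((3/973)*(-1/126)*(-24344) - 99829) = 1/(12172/20433 - 99829) = 1/(-2039793785/20433) = -20433/2039793785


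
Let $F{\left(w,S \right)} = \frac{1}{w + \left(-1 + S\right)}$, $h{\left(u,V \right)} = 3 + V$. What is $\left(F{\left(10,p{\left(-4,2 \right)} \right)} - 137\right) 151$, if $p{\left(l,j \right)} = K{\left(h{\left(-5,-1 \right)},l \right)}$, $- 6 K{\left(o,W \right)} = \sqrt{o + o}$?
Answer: $- \frac{537409}{26} \approx -20670.0$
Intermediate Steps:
$K{\left(o,W \right)} = - \frac{\sqrt{2} \sqrt{o}}{6}$ ($K{\left(o,W \right)} = - \frac{\sqrt{o + o}}{6} = - \frac{\sqrt{2 o}}{6} = - \frac{\sqrt{2} \sqrt{o}}{6}$)
$p{\left(l,j \right)} = - \frac{1}{3}$ ($p{\left(l,j \right)} = - \frac{\sqrt{2} \sqrt{3 - 1}}{6} = - \frac{\sqrt{2} \sqrt{2}}{6} = - \frac{1}{3}$)
$F{\left(w,S \right)} = \frac{1}{-1 + S + w}$
$\left(F{\left(10,p{\left(-4,2 \right)} \right)} - 137\right) 151 = \left(\frac{1}{-1 - \frac{1}{3} + 10} - 137\right) 151 = \left(\frac{1}{\frac{26}{3}} - 137\right) 151 = \left(\frac{3}{26} - 137\right) 151 = \left(- \frac{3559}{26}\right) 151 = - \frac{537409}{26}$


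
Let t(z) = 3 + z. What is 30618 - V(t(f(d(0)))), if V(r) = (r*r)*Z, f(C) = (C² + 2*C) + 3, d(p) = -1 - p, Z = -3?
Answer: 30693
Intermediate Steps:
f(C) = 3 + C² + 2*C
V(r) = -3*r² (V(r) = (r*r)*(-3) = r²*(-3) = -3*r²)
30618 - V(t(f(d(0)))) = 30618 - (-3)*(3 + (3 + (-1 - 1*0)² + 2*(-1 - 1*0)))² = 30618 - (-3)*(3 + (3 + (-1 + 0)² + 2*(-1 + 0)))² = 30618 - (-3)*(3 + (3 + (-1)² + 2*(-1)))² = 30618 - (-3)*(3 + (3 + 1 - 2))² = 30618 - (-3)*(3 + 2)² = 30618 - (-3)*5² = 30618 - (-3)*25 = 30618 - 1*(-75) = 30618 + 75 = 30693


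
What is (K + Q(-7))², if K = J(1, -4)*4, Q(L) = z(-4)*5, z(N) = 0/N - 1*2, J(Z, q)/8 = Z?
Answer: 484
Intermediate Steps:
J(Z, q) = 8*Z
z(N) = -2 (z(N) = 0 - 2 = -2)
Q(L) = -10 (Q(L) = -2*5 = -10)
K = 32 (K = (8*1)*4 = 8*4 = 32)
(K + Q(-7))² = (32 - 10)² = 22² = 484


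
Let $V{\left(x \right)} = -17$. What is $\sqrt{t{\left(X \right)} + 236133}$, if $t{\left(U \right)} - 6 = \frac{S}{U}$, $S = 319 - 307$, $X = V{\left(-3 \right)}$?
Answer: $\frac{3 \sqrt{7582663}}{17} \approx 485.94$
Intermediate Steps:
$X = -17$
$S = 12$ ($S = 319 - 307 = 12$)
$t{\left(U \right)} = 6 + \frac{12}{U}$
$\sqrt{t{\left(X \right)} + 236133} = \sqrt{\left(6 + \frac{12}{-17}\right) + 236133} = \sqrt{\left(6 + 12 \left(- \frac{1}{17}\right)\right) + 236133} = \sqrt{\left(6 - \frac{12}{17}\right) + 236133} = \sqrt{\frac{90}{17} + 236133} = \sqrt{\frac{4014351}{17}} = \frac{3 \sqrt{7582663}}{17}$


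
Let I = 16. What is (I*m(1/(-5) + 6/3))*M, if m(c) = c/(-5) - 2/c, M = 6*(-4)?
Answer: 42368/75 ≈ 564.91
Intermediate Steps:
M = -24
m(c) = -2/c - c/5 (m(c) = c*(-⅕) - 2/c = -c/5 - 2/c = -2/c - c/5)
(I*m(1/(-5) + 6/3))*M = (16*(-2/(1/(-5) + 6/3) - (1/(-5) + 6/3)/5))*(-24) = (16*(-2/(1*(-⅕) + 6*(⅓)) - (1*(-⅕) + 6*(⅓))/5))*(-24) = (16*(-2/(-⅕ + 2) - (-⅕ + 2)/5))*(-24) = (16*(-2/9/5 - ⅕*9/5))*(-24) = (16*(-2*5/9 - 9/25))*(-24) = (16*(-10/9 - 9/25))*(-24) = (16*(-331/225))*(-24) = -5296/225*(-24) = 42368/75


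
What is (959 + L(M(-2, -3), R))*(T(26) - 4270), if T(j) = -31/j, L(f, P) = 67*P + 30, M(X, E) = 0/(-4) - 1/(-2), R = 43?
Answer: -214883685/13 ≈ -1.6530e+7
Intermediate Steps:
M(X, E) = ½ (M(X, E) = 0*(-¼) - 1*(-½) = 0 + ½ = ½)
L(f, P) = 30 + 67*P
(959 + L(M(-2, -3), R))*(T(26) - 4270) = (959 + (30 + 67*43))*(-31/26 - 4270) = (959 + (30 + 2881))*(-31*1/26 - 4270) = (959 + 2911)*(-31/26 - 4270) = 3870*(-111051/26) = -214883685/13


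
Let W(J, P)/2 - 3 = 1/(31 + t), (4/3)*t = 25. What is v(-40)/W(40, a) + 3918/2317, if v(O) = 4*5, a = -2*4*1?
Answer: 6965548/1392517 ≈ 5.0021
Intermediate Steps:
t = 75/4 (t = (¾)*25 = 75/4 ≈ 18.750)
a = -8 (a = -8*1 = -8)
v(O) = 20
W(J, P) = 1202/199 (W(J, P) = 6 + 2/(31 + 75/4) = 6 + 2/(199/4) = 6 + 2*(4/199) = 6 + 8/199 = 1202/199)
v(-40)/W(40, a) + 3918/2317 = 20/(1202/199) + 3918/2317 = 20*(199/1202) + 3918*(1/2317) = 1990/601 + 3918/2317 = 6965548/1392517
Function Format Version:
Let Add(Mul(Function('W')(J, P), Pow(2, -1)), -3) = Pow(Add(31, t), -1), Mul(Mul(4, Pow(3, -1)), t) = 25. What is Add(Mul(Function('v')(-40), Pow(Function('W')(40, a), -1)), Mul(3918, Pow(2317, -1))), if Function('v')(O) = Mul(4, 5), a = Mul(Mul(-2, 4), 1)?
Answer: Rational(6965548, 1392517) ≈ 5.0021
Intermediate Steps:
t = Rational(75, 4) (t = Mul(Rational(3, 4), 25) = Rational(75, 4) ≈ 18.750)
a = -8 (a = Mul(-8, 1) = -8)
Function('v')(O) = 20
Function('W')(J, P) = Rational(1202, 199) (Function('W')(J, P) = Add(6, Mul(2, Pow(Add(31, Rational(75, 4)), -1))) = Add(6, Mul(2, Pow(Rational(199, 4), -1))) = Add(6, Mul(2, Rational(4, 199))) = Add(6, Rational(8, 199)) = Rational(1202, 199))
Add(Mul(Function('v')(-40), Pow(Function('W')(40, a), -1)), Mul(3918, Pow(2317, -1))) = Add(Mul(20, Pow(Rational(1202, 199), -1)), Mul(3918, Pow(2317, -1))) = Add(Mul(20, Rational(199, 1202)), Mul(3918, Rational(1, 2317))) = Add(Rational(1990, 601), Rational(3918, 2317)) = Rational(6965548, 1392517)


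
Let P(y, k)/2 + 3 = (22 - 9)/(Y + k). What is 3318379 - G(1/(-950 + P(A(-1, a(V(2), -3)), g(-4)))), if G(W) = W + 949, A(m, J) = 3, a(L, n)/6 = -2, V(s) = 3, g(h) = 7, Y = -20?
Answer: 3178097941/958 ≈ 3.3174e+6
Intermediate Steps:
a(L, n) = -12 (a(L, n) = 6*(-2) = -12)
P(y, k) = -6 + 26/(-20 + k) (P(y, k) = -6 + 2*((22 - 9)/(-20 + k)) = -6 + 2*(13/(-20 + k)) = -6 + 26/(-20 + k))
G(W) = 949 + W
3318379 - G(1/(-950 + P(A(-1, a(V(2), -3)), g(-4)))) = 3318379 - (949 + 1/(-950 + 2*(73 - 3*7)/(-20 + 7))) = 3318379 - (949 + 1/(-950 + 2*(73 - 21)/(-13))) = 3318379 - (949 + 1/(-950 + 2*(-1/13)*52)) = 3318379 - (949 + 1/(-950 - 8)) = 3318379 - (949 + 1/(-958)) = 3318379 - (949 - 1/958) = 3318379 - 1*909141/958 = 3318379 - 909141/958 = 3178097941/958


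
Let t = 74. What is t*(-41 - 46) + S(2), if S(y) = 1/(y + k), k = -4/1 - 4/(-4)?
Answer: -6439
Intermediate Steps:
k = -3 (k = -4*1 - 4*(-1/4) = -4 + 1 = -3)
S(y) = 1/(-3 + y) (S(y) = 1/(y - 3) = 1/(-3 + y))
t*(-41 - 46) + S(2) = 74*(-41 - 46) + 1/(-3 + 2) = 74*(-87) + 1/(-1) = -6438 - 1 = -6439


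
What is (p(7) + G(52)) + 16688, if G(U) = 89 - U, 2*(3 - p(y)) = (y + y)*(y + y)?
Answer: 16630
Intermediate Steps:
p(y) = 3 - 2*y² (p(y) = 3 - (y + y)*(y + y)/2 = 3 - 2*y*2*y/2 = 3 - 2*y²)
(p(7) + G(52)) + 16688 = ((3 - 2*7²) + (89 - 1*52)) + 16688 = ((3 - 2*49) + (89 - 52)) + 16688 = ((3 - 98) + 37) + 16688 = (-95 + 37) + 16688 = -58 + 16688 = 16630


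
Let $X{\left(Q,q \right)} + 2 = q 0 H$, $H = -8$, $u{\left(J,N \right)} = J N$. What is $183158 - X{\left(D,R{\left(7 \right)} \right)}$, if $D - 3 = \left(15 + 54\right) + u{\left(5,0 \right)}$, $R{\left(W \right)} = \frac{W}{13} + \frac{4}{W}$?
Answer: $183160$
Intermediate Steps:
$R{\left(W \right)} = \frac{4}{W} + \frac{W}{13}$ ($R{\left(W \right)} = W \frac{1}{13} + \frac{4}{W} = \frac{W}{13} + \frac{4}{W} = \frac{4}{W} + \frac{W}{13}$)
$D = 72$ ($D = 3 + \left(\left(15 + 54\right) + 5 \cdot 0\right) = 3 + \left(69 + 0\right) = 3 + 69 = 72$)
$X{\left(Q,q \right)} = -2$ ($X{\left(Q,q \right)} = -2 + q 0 \left(-8\right) = -2 + 0 \left(-8\right) = -2 + 0 = -2$)
$183158 - X{\left(D,R{\left(7 \right)} \right)} = 183158 - -2 = 183158 + 2 = 183160$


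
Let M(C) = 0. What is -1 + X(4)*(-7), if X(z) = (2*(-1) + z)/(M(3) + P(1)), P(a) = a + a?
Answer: -8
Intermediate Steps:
P(a) = 2*a
X(z) = -1 + z/2 (X(z) = (2*(-1) + z)/(0 + 2*1) = (-2 + z)/(0 + 2) = (-2 + z)/2 = (-2 + z)*(1/2) = -1 + z/2)
-1 + X(4)*(-7) = -1 + (-1 + (1/2)*4)*(-7) = -1 + (-1 + 2)*(-7) = -1 + 1*(-7) = -1 - 7 = -8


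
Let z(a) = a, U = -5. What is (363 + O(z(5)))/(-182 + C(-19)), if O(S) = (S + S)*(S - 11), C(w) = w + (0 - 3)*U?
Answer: -101/62 ≈ -1.6290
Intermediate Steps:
C(w) = 15 + w (C(w) = w + (0 - 3)*(-5) = w - 3*(-5) = w + 15 = 15 + w)
O(S) = 2*S*(-11 + S) (O(S) = (2*S)*(-11 + S) = 2*S*(-11 + S))
(363 + O(z(5)))/(-182 + C(-19)) = (363 + 2*5*(-11 + 5))/(-182 + (15 - 19)) = (363 + 2*5*(-6))/(-182 - 4) = (363 - 60)/(-186) = 303*(-1/186) = -101/62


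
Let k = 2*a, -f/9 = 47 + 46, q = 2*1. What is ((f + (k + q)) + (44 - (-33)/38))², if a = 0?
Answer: 901500625/1444 ≈ 6.2431e+5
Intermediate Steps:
q = 2
f = -837 (f = -9*(47 + 46) = -9*93 = -837)
k = 0 (k = 2*0 = 0)
((f + (k + q)) + (44 - (-33)/38))² = ((-837 + (0 + 2)) + (44 - (-33)/38))² = ((-837 + 2) + (44 - (-33)/38))² = (-835 + (44 - 1*(-33/38)))² = (-835 + (44 + 33/38))² = (-835 + 1705/38)² = (-30025/38)² = 901500625/1444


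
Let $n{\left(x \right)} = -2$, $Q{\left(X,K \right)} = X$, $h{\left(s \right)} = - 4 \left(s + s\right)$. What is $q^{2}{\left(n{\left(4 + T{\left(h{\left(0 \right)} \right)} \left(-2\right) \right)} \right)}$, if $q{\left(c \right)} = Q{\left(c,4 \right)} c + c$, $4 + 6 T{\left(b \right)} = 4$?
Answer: $4$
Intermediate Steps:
$h{\left(s \right)} = - 8 s$ ($h{\left(s \right)} = - 4 \cdot 2 s = - 8 s$)
$T{\left(b \right)} = 0$ ($T{\left(b \right)} = - \frac{2}{3} + \frac{1}{6} \cdot 4 = - \frac{2}{3} + \frac{2}{3} = 0$)
$q{\left(c \right)} = c + c^{2}$ ($q{\left(c \right)} = c c + c = c^{2} + c = c + c^{2}$)
$q^{2}{\left(n{\left(4 + T{\left(h{\left(0 \right)} \right)} \left(-2\right) \right)} \right)} = \left(- 2 \left(1 - 2\right)\right)^{2} = \left(\left(-2\right) \left(-1\right)\right)^{2} = 2^{2} = 4$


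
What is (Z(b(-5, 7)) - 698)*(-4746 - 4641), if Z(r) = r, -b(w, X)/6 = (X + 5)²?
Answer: 14662494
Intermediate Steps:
b(w, X) = -6*(5 + X)² (b(w, X) = -6*(X + 5)² = -6*(5 + X)²)
(Z(b(-5, 7)) - 698)*(-4746 - 4641) = (-6*(5 + 7)² - 698)*(-4746 - 4641) = (-6*12² - 698)*(-9387) = (-6*144 - 698)*(-9387) = (-864 - 698)*(-9387) = -1562*(-9387) = 14662494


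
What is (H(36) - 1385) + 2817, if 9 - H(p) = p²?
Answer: 145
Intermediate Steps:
H(p) = 9 - p²
(H(36) - 1385) + 2817 = ((9 - 1*36²) - 1385) + 2817 = ((9 - 1*1296) - 1385) + 2817 = ((9 - 1296) - 1385) + 2817 = (-1287 - 1385) + 2817 = -2672 + 2817 = 145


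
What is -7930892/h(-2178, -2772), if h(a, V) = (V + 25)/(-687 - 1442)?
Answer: -16884869068/2747 ≈ -6.1467e+6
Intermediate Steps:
h(a, V) = -25/2129 - V/2129 (h(a, V) = (25 + V)/(-2129) = (25 + V)*(-1/2129) = -25/2129 - V/2129)
-7930892/h(-2178, -2772) = -7930892/(-25/2129 - 1/2129*(-2772)) = -7930892/(-25/2129 + 2772/2129) = -7930892/2747/2129 = -7930892*2129/2747 = -16884869068/2747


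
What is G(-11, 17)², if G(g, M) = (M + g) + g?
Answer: 25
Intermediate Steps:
G(g, M) = M + 2*g
G(-11, 17)² = (17 + 2*(-11))² = (17 - 22)² = (-5)² = 25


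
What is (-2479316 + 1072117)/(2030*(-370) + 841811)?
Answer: -1407199/90711 ≈ -15.513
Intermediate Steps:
(-2479316 + 1072117)/(2030*(-370) + 841811) = -1407199/(-751100 + 841811) = -1407199/90711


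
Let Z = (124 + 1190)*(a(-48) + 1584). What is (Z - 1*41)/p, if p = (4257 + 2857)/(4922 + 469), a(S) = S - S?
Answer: 11220476985/7114 ≈ 1.5772e+6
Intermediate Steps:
a(S) = 0
p = 7114/5391 ≈ 1.3196
Z = 2081376 (Z = (124 + 1190)*(0 + 1584) = 1314*1584 = 2081376)
(Z - 1*41)/p = (2081376 - 1*41)/(7114/5391) = (2081376 - 41)*(5391/7114) = 2081335*(5391/7114) = 11220476985/7114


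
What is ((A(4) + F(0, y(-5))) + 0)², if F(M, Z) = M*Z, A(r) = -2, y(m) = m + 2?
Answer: 4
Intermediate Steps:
y(m) = 2 + m
((A(4) + F(0, y(-5))) + 0)² = ((-2 + 0*(2 - 5)) + 0)² = ((-2 + 0*(-3)) + 0)² = ((-2 + 0) + 0)² = (-2 + 0)² = (-2)² = 4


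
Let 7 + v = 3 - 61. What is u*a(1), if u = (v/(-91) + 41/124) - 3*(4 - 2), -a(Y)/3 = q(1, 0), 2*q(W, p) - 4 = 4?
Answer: 12903/217 ≈ 59.461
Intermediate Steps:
v = -65 (v = -7 + (3 - 61) = -7 - 58 = -65)
q(W, p) = 4 (q(W, p) = 2 + (1/2)*4 = 2 + 2 = 4)
a(Y) = -12 (a(Y) = -3*4 = -12)
u = -4301/868 (u = (-65/(-91) + 41/124) - 3*(4 - 2) = (-65*(-1/91) + 41*(1/124)) - 3*2 = (5/7 + 41/124) - 6 = 907/868 - 6 = -4301/868 ≈ -4.9551)
u*a(1) = -4301/868*(-12) = 12903/217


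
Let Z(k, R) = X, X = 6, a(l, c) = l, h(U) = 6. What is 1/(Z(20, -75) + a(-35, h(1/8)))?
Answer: -1/29 ≈ -0.034483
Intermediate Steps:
Z(k, R) = 6
1/(Z(20, -75) + a(-35, h(1/8))) = 1/(6 - 35) = 1/(-29) = -1/29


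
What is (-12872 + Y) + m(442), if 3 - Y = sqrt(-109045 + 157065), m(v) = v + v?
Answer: -11985 - 98*sqrt(5) ≈ -12204.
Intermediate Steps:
m(v) = 2*v
Y = 3 - 98*sqrt(5) (Y = 3 - sqrt(-109045 + 157065) = 3 - sqrt(48020) = 3 - 98*sqrt(5) ≈ -216.13)
(-12872 + Y) + m(442) = (-12872 + (3 - 98*sqrt(5))) + 2*442 = (-12869 - 98*sqrt(5)) + 884 = -11985 - 98*sqrt(5)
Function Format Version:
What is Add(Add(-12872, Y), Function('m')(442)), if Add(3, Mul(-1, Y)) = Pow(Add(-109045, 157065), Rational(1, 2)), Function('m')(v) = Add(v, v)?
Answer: Add(-11985, Mul(-98, Pow(5, Rational(1, 2)))) ≈ -12204.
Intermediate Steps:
Function('m')(v) = Mul(2, v)
Y = Add(3, Mul(-98, Pow(5, Rational(1, 2)))) (Y = Add(3, Mul(-1, Pow(Add(-109045, 157065), Rational(1, 2)))) = Add(3, Mul(-1, Pow(48020, Rational(1, 2)))) = Add(3, Mul(-1, Mul(98, Pow(5, Rational(1, 2))))) = Add(3, Mul(-98, Pow(5, Rational(1, 2)))) ≈ -216.13)
Add(Add(-12872, Y), Function('m')(442)) = Add(Add(-12872, Add(3, Mul(-98, Pow(5, Rational(1, 2))))), Mul(2, 442)) = Add(Add(-12869, Mul(-98, Pow(5, Rational(1, 2)))), 884) = Add(-11985, Mul(-98, Pow(5, Rational(1, 2))))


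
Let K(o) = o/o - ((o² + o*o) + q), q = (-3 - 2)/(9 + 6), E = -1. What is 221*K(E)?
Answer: -442/3 ≈ -147.33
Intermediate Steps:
q = -⅓ (q = -5/15 = -5*1/15 = -⅓ ≈ -0.33333)
K(o) = 4/3 - 2*o² (K(o) = o/o - ((o² + o*o) - ⅓) = 1 - ((o² + o²) - ⅓) = 1 - (2*o² - ⅓) = 1 - (-⅓ + 2*o²) = 1 + (⅓ - 2*o²) = 4/3 - 2*o²)
221*K(E) = 221*(4/3 - 2*(-1)²) = 221*(4/3 - 2*1) = 221*(4/3 - 2) = 221*(-⅔) = -442/3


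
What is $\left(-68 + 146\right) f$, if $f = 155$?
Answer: $12090$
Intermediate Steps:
$\left(-68 + 146\right) f = \left(-68 + 146\right) 155 = 78 \cdot 155 = 12090$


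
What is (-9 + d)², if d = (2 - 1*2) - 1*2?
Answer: 121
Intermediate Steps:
d = -2 (d = (2 - 2) - 2 = 0 - 2 = -2)
(-9 + d)² = (-9 - 2)² = (-11)² = 121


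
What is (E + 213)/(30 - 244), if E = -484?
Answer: 271/214 ≈ 1.2664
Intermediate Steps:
(E + 213)/(30 - 244) = (-484 + 213)/(30 - 244) = -271/(-214) = -271*(-1/214) = 271/214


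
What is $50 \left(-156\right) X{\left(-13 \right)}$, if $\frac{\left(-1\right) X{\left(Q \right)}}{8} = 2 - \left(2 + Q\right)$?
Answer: $811200$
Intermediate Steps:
$X{\left(Q \right)} = 8 Q$ ($X{\left(Q \right)} = - 8 \left(2 - \left(2 + Q\right)\right) = - 8 \left(- Q\right) = 8 Q$)
$50 \left(-156\right) X{\left(-13 \right)} = 50 \left(-156\right) 8 \left(-13\right) = \left(-7800\right) \left(-104\right) = 811200$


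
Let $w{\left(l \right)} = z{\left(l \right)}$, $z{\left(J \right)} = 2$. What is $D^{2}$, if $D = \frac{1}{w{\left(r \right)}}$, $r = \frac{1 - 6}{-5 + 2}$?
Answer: $\frac{1}{4} \approx 0.25$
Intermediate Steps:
$r = \frac{5}{3}$ ($r = \frac{1 - 6}{-3} = \left(1 - 6\right) \left(- \frac{1}{3}\right) = \left(-5\right) \left(- \frac{1}{3}\right) = \frac{5}{3} \approx 1.6667$)
$w{\left(l \right)} = 2$
$D = \frac{1}{2} \approx 0.5$
$D^{2} = \left(\frac{1}{2}\right)^{2} = \frac{1}{4}$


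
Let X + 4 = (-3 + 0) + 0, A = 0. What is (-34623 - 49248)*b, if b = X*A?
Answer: 0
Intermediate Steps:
X = -7 (X = -4 + ((-3 + 0) + 0) = -4 + (-3 + 0) = -4 - 3 = -7)
b = 0 (b = -7*0 = 0)
(-34623 - 49248)*b = (-34623 - 49248)*0 = -83871*0 = 0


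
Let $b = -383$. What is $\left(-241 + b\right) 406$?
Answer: $-253344$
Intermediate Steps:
$\left(-241 + b\right) 406 = \left(-241 - 383\right) 406 = \left(-624\right) 406 = -253344$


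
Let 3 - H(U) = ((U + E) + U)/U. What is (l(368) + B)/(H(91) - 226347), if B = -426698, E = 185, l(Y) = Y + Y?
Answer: 38762542/20597671 ≈ 1.8819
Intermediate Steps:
l(Y) = 2*Y
H(U) = 3 - (185 + 2*U)/U (H(U) = 3 - ((U + 185) + U)/U = 3 - ((185 + U) + U)/U = 3 - (185 + 2*U)/U)
(l(368) + B)/(H(91) - 226347) = (2*368 - 426698)/((-185 + 91)/91 - 226347) = (736 - 426698)/((1/91)*(-94) - 226347) = -425962/(-94/91 - 226347) = -425962/(-20597671/91) = -425962*(-91/20597671) = 38762542/20597671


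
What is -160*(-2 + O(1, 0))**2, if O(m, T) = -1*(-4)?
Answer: -640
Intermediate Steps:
O(m, T) = 4
-160*(-2 + O(1, 0))**2 = -160*(-2 + 4)**2 = -160*2**2 = -160*4 = -640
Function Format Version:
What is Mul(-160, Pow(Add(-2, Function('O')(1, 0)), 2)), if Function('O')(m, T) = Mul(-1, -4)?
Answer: -640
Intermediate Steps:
Function('O')(m, T) = 4
Mul(-160, Pow(Add(-2, Function('O')(1, 0)), 2)) = Mul(-160, Pow(Add(-2, 4), 2)) = Mul(-160, Pow(2, 2)) = Mul(-160, 4) = -640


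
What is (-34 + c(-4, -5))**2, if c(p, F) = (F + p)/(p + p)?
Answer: 69169/64 ≈ 1080.8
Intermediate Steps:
c(p, F) = (F + p)/(2*p) (c(p, F) = (F + p)/((2*p)) = (F + p)*(1/(2*p)) = (F + p)/(2*p))
(-34 + c(-4, -5))**2 = (-34 + (1/2)*(-5 - 4)/(-4))**2 = (-34 + (1/2)*(-1/4)*(-9))**2 = (-34 + 9/8)**2 = (-263/8)**2 = 69169/64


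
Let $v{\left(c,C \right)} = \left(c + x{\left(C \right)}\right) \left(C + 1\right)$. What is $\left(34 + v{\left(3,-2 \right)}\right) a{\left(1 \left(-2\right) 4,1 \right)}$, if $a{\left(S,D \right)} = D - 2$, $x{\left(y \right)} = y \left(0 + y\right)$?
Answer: $-27$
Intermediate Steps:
$x{\left(y \right)} = y^{2}$ ($x{\left(y \right)} = y y = y^{2}$)
$a{\left(S,D \right)} = -2 + D$
$v{\left(c,C \right)} = \left(1 + C\right) \left(c + C^{2}\right)$ ($v{\left(c,C \right)} = \left(c + C^{2}\right) \left(C + 1\right) = \left(c + C^{2}\right) \left(1 + C\right) = \left(1 + C\right) \left(c + C^{2}\right)$)
$\left(34 + v{\left(3,-2 \right)}\right) a{\left(1 \left(-2\right) 4,1 \right)} = \left(34 + \left(3 + \left(-2\right)^{2} + \left(-2\right)^{3} - 6\right)\right) \left(-2 + 1\right) = \left(34 + \left(3 + 4 - 8 - 6\right)\right) \left(-1\right) = \left(34 - 7\right) \left(-1\right) = 27 \left(-1\right) = -27$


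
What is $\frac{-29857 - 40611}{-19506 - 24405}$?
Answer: $\frac{70468}{43911} \approx 1.6048$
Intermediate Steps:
$\frac{-29857 - 40611}{-19506 - 24405} = - \frac{70468}{-43911} = \left(-70468\right) \left(- \frac{1}{43911}\right) = \frac{70468}{43911}$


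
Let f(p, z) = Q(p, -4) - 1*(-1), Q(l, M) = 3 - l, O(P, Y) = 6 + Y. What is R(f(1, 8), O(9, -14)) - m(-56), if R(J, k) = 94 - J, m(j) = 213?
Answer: -122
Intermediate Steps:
f(p, z) = 4 - p (f(p, z) = (3 - p) - 1*(-1) = (3 - p) + 1 = 4 - p)
R(f(1, 8), O(9, -14)) - m(-56) = (94 - (4 - 1*1)) - 1*213 = (94 - (4 - 1)) - 213 = (94 - 1*3) - 213 = (94 - 3) - 213 = 91 - 213 = -122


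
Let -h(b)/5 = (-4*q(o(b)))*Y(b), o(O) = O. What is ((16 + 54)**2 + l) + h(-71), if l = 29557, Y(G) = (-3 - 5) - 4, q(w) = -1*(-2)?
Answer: 33977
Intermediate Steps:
q(w) = 2
Y(G) = -12 (Y(G) = -8 - 4 = -12)
h(b) = -480 (h(b) = -5*(-4*2)*(-12) = -(-40)*(-12) = -5*96 = -480)
((16 + 54)**2 + l) + h(-71) = ((16 + 54)**2 + 29557) - 480 = (70**2 + 29557) - 480 = (4900 + 29557) - 480 = 34457 - 480 = 33977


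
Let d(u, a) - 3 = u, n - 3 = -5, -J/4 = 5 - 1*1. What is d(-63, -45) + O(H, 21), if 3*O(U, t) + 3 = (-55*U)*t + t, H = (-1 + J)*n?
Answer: -13144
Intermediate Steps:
J = -16 (J = -4*(5 - 1*1) = -4*(5 - 1) = -4*4 = -16)
n = -2 (n = 3 - 5 = -2)
H = 34 (H = (-1 - 16)*(-2) = -17*(-2) = 34)
d(u, a) = 3 + u
O(U, t) = -1 + t/3 - 55*U*t/3 (O(U, t) = -1 + ((-55*U)*t + t)/3 = -1 + (-55*U*t + t)/3 = -1 + (t - 55*U*t)/3 = -1 + (t/3 - 55*U*t/3) = -1 + t/3 - 55*U*t/3)
d(-63, -45) + O(H, 21) = (3 - 63) + (-1 + (⅓)*21 - 55/3*34*21) = -60 + (-1 + 7 - 13090) = -60 - 13084 = -13144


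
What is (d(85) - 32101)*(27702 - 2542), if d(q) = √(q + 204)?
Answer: -807233440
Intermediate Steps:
d(q) = √(204 + q)
(d(85) - 32101)*(27702 - 2542) = (√(204 + 85) - 32101)*(27702 - 2542) = (√289 - 32101)*25160 = (17 - 32101)*25160 = -32084*25160 = -807233440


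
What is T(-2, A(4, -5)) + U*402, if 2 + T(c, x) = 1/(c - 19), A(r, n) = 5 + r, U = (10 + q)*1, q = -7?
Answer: 25283/21 ≈ 1204.0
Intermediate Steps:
U = 3 (U = (10 - 7)*1 = 3*1 = 3)
T(c, x) = -2 + 1/(-19 + c) (T(c, x) = -2 + 1/(c - 19) = -2 + 1/(-19 + c))
T(-2, A(4, -5)) + U*402 = (39 - 2*(-2))/(-19 - 2) + 3*402 = (39 + 4)/(-21) + 1206 = -1/21*43 + 1206 = -43/21 + 1206 = 25283/21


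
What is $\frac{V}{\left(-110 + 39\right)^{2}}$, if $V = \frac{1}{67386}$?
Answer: $\frac{1}{339692826} \approx 2.9438 \cdot 10^{-9}$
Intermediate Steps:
$V = \frac{1}{67386} \approx 1.484 \cdot 10^{-5}$
$\frac{V}{\left(-110 + 39\right)^{2}} = \frac{1}{67386 \left(-110 + 39\right)^{2}} = \frac{1}{67386 \left(-71\right)^{2}} = \frac{1}{67386 \cdot 5041} = \frac{1}{67386} \cdot \frac{1}{5041} = \frac{1}{339692826}$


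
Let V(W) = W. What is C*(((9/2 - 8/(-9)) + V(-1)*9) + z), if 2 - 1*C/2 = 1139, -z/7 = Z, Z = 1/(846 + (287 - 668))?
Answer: 3834343/465 ≈ 8245.9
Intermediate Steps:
Z = 1/465 (Z = 1/(846 - 381) = 1/465 ≈ 0.0021505)
z = -7/465 (z = -7*1/465 = -7/465 ≈ -0.015054)
C = -2274 (C = 4 - 2*1139 = 4 - 2278 = -2274)
C*(((9/2 - 8/(-9)) + V(-1)*9) + z) = -2274*(((9/2 - 8/(-9)) - 1*9) - 7/465) = -2274*(((9*(½) - 8*(-⅑)) - 9) - 7/465) = -2274*(((9/2 + 8/9) - 9) - 7/465) = -2274*((97/18 - 9) - 7/465) = -2274*(-65/18 - 7/465) = -2274*(-10117/2790) = 3834343/465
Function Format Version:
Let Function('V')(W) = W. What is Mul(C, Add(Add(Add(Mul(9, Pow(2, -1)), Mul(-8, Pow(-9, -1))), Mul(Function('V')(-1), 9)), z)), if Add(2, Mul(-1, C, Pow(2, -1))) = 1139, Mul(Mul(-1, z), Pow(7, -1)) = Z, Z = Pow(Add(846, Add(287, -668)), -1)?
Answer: Rational(3834343, 465) ≈ 8245.9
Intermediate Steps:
Z = Rational(1, 465) (Z = Pow(Add(846, -381), -1) = Pow(465, -1) = Rational(1, 465) ≈ 0.0021505)
z = Rational(-7, 465) (z = Mul(-7, Rational(1, 465)) = Rational(-7, 465) ≈ -0.015054)
C = -2274 (C = Add(4, Mul(-2, 1139)) = Add(4, -2278) = -2274)
Mul(C, Add(Add(Add(Mul(9, Pow(2, -1)), Mul(-8, Pow(-9, -1))), Mul(Function('V')(-1), 9)), z)) = Mul(-2274, Add(Add(Add(Mul(9, Pow(2, -1)), Mul(-8, Pow(-9, -1))), Mul(-1, 9)), Rational(-7, 465))) = Mul(-2274, Add(Add(Add(Mul(9, Rational(1, 2)), Mul(-8, Rational(-1, 9))), -9), Rational(-7, 465))) = Mul(-2274, Add(Add(Add(Rational(9, 2), Rational(8, 9)), -9), Rational(-7, 465))) = Mul(-2274, Add(Add(Rational(97, 18), -9), Rational(-7, 465))) = Mul(-2274, Add(Rational(-65, 18), Rational(-7, 465))) = Mul(-2274, Rational(-10117, 2790)) = Rational(3834343, 465)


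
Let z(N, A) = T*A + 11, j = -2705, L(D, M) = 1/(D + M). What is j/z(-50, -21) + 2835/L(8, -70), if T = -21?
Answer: -79450745/452 ≈ -1.7578e+5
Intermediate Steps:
z(N, A) = 11 - 21*A (z(N, A) = -21*A + 11 = 11 - 21*A)
j/z(-50, -21) + 2835/L(8, -70) = -2705/(11 - 21*(-21)) + 2835/(1/(8 - 70)) = -2705/(11 + 441) + 2835/(1/(-62)) = -2705/452 + 2835/(-1/62) = -2705*1/452 + 2835*(-62) = -2705/452 - 175770 = -79450745/452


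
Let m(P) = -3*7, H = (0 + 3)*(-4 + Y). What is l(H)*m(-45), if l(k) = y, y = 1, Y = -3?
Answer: -21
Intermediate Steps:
H = -21 (H = (0 + 3)*(-4 - 3) = 3*(-7) = -21)
m(P) = -21
l(k) = 1
l(H)*m(-45) = 1*(-21) = -21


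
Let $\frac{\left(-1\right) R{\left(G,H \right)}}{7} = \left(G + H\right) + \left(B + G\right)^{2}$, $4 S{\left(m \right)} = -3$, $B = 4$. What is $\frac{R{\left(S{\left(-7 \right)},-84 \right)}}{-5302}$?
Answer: $- \frac{8309}{84832} \approx -0.097947$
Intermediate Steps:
$S{\left(m \right)} = - \frac{3}{4}$ ($S{\left(m \right)} = \frac{1}{4} \left(-3\right) = - \frac{3}{4}$)
$R{\left(G,H \right)} = - 7 G - 7 H - 7 \left(4 + G\right)^{2}$ ($R{\left(G,H \right)} = - 7 \left(\left(G + H\right) + \left(4 + G\right)^{2}\right) = - 7 \left(G + H + \left(4 + G\right)^{2}\right) = - 7 G - 7 H - 7 \left(4 + G\right)^{2}$)
$\frac{R{\left(S{\left(-7 \right)},-84 \right)}}{-5302} = \frac{\left(-7\right) \left(- \frac{3}{4}\right) - -588 - 7 \left(4 - \frac{3}{4}\right)^{2}}{-5302} = \left(\frac{21}{4} + 588 - 7 \left(\frac{13}{4}\right)^{2}\right) \left(- \frac{1}{5302}\right) = \left(\frac{21}{4} + 588 - \frac{1183}{16}\right) \left(- \frac{1}{5302}\right) = \frac{8309}{16} \left(- \frac{1}{5302}\right) = - \frac{8309}{84832}$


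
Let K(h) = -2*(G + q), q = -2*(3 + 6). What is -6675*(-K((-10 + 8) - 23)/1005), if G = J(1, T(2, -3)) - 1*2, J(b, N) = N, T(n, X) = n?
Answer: 16020/67 ≈ 239.10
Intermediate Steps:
q = -18 (q = -2*9 = -18)
G = 0 (G = 2 - 1*2 = 2 - 2 = 0)
K(h) = 36 (K(h) = -2*(0 - 18) = -2*(-18) = 36)
-6675*(-K((-10 + 8) - 23)/1005) = -6675/((-1005/36)) = -6675/((-1005*1/36)) = -6675/(-335/12) = -6675*(-12/335) = 16020/67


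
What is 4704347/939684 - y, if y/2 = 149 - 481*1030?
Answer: 930819966755/939684 ≈ 9.9057e+5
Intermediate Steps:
y = -990562 (y = 2*(149 - 481*1030) = 2*(149 - 495430) = 2*(-495281) = -990562)
4704347/939684 - y = 4704347/939684 - 1*(-990562) = 4704347*(1/939684) + 990562 = 4704347/939684 + 990562 = 930819966755/939684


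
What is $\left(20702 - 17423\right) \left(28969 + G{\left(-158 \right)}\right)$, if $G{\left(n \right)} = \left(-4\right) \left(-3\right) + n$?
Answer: $94510617$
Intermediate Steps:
$G{\left(n \right)} = 12 + n$
$\left(20702 - 17423\right) \left(28969 + G{\left(-158 \right)}\right) = \left(20702 - 17423\right) \left(28969 + \left(12 - 158\right)\right) = 3279 \left(28969 - 146\right) = 3279 \cdot 28823 = 94510617$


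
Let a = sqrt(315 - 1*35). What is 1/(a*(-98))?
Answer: -sqrt(70)/13720 ≈ -0.00060981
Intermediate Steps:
a = 2*sqrt(70) (a = sqrt(315 - 35) = sqrt(280) = 2*sqrt(70) ≈ 16.733)
1/(a*(-98)) = 1/((2*sqrt(70))*(-98)) = 1/(-196*sqrt(70)) = -sqrt(70)/13720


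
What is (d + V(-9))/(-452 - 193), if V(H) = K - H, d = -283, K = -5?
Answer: 93/215 ≈ 0.43256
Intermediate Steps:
V(H) = -5 - H
(d + V(-9))/(-452 - 193) = (-283 + (-5 - 1*(-9)))/(-452 - 193) = (-283 + (-5 + 9))/(-645) = (-283 + 4)*(-1/645) = -279*(-1/645) = 93/215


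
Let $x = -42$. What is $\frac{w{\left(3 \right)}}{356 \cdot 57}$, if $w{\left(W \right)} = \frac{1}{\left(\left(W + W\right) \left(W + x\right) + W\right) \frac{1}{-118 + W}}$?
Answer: $\frac{115}{4687452} \approx 2.4534 \cdot 10^{-5}$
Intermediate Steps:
$w{\left(W \right)} = \frac{-118 + W}{W + 2 W \left(-42 + W\right)}$ ($w{\left(W \right)} = \frac{1}{\left(\left(W + W\right) \left(W - 42\right) + W\right) \frac{1}{-118 + W}} = \frac{1}{\left(2 W \left(-42 + W\right) + W\right) \frac{1}{-118 + W}} = \frac{1}{\left(W + 2 W \left(-42 + W\right)\right) \frac{1}{-118 + W}} = \frac{1}{\frac{1}{-118 + W} \left(W + 2 W \left(-42 + W\right)\right)} = \frac{-118 + W}{W + 2 W \left(-42 + W\right)}$)
$\frac{w{\left(3 \right)}}{356 \cdot 57} = \frac{\frac{1}{3} \frac{1}{-83 + 2 \cdot 3} \left(-118 + 3\right)}{356 \cdot 57} = \frac{\frac{1}{3} \frac{1}{-83 + 6} \left(-115\right)}{20292} = \frac{1}{3} \frac{1}{-77} \left(-115\right) \frac{1}{20292} = \frac{1}{3} \left(- \frac{1}{77}\right) \left(-115\right) \frac{1}{20292} = \frac{115}{231} \cdot \frac{1}{20292} = \frac{115}{4687452}$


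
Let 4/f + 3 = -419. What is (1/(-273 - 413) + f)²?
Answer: 2505889/20951404516 ≈ 0.00011960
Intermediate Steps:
f = -2/211 (f = 4/(-3 - 419) = 4/(-422) = 4*(-1/422) = -2/211 ≈ -0.0094787)
(1/(-273 - 413) + f)² = (1/(-273 - 413) - 2/211)² = (1/(-686) - 2/211)² = (-1/686 - 2/211)² = (-1583/144746)² = 2505889/20951404516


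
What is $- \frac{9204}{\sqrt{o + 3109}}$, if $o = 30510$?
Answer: $- \frac{9204 \sqrt{33619}}{33619} \approx -50.198$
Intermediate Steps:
$- \frac{9204}{\sqrt{o + 3109}} = - \frac{9204}{\sqrt{30510 + 3109}} = - \frac{9204}{\sqrt{33619}} = - 9204 \frac{\sqrt{33619}}{33619} = - \frac{9204 \sqrt{33619}}{33619}$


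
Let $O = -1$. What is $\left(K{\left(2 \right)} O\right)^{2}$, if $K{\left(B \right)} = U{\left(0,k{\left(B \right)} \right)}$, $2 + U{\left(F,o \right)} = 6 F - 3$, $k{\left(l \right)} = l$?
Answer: $25$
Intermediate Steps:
$U{\left(F,o \right)} = -5 + 6 F$ ($U{\left(F,o \right)} = -2 + \left(6 F - 3\right) = -2 + \left(-3 + 6 F\right) = -5 + 6 F$)
$K{\left(B \right)} = -5$ ($K{\left(B \right)} = -5 + 6 \cdot 0 = -5 + 0 = -5$)
$\left(K{\left(2 \right)} O\right)^{2} = \left(\left(-5\right) \left(-1\right)\right)^{2} = 5^{2} = 25$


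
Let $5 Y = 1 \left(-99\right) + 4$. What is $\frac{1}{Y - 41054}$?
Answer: $- \frac{1}{41073} \approx -2.4347 \cdot 10^{-5}$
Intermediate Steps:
$Y = -19$ ($Y = \frac{1 \left(-99\right) + 4}{5} = \frac{-99 + 4}{5} = \frac{1}{5} \left(-95\right) = -19$)
$\frac{1}{Y - 41054} = \frac{1}{-19 - 41054} = \frac{1}{-41073} = - \frac{1}{41073}$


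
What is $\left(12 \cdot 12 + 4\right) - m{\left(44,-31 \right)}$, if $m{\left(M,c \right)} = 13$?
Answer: $135$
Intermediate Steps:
$\left(12 \cdot 12 + 4\right) - m{\left(44,-31 \right)} = \left(12 \cdot 12 + 4\right) - 13 = \left(144 + 4\right) - 13 = 148 - 13 = 135$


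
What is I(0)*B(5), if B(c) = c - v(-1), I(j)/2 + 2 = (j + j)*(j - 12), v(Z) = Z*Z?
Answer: -16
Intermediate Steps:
v(Z) = Z²
I(j) = -4 + 4*j*(-12 + j) (I(j) = -4 + 2*((j + j)*(j - 12)) = -4 + 2*((2*j)*(-12 + j)) = -4 + 2*(2*j*(-12 + j)) = -4 + 4*j*(-12 + j))
B(c) = -1 + c (B(c) = c - 1*(-1)² = c - 1*1 = c - 1 = -1 + c)
I(0)*B(5) = (-4 - 48*0 + 4*0²)*(-1 + 5) = (-4 + 0 + 4*0)*4 = (-4 + 0 + 0)*4 = -4*4 = -16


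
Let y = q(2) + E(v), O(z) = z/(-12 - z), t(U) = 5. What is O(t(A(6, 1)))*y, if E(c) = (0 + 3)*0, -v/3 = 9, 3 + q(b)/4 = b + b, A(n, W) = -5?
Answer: -20/17 ≈ -1.1765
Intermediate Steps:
q(b) = -12 + 8*b (q(b) = -12 + 4*(b + b) = -12 + 4*(2*b) = -12 + 8*b)
v = -27 (v = -3*9 = -27)
E(c) = 0 (E(c) = 3*0 = 0)
y = 4 (y = (-12 + 8*2) + 0 = (-12 + 16) + 0 = 4 + 0 = 4)
O(t(A(6, 1)))*y = -1*5/(12 + 5)*4 = -1*5/17*4 = -1*5*1/17*4 = -5/17*4 = -20/17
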